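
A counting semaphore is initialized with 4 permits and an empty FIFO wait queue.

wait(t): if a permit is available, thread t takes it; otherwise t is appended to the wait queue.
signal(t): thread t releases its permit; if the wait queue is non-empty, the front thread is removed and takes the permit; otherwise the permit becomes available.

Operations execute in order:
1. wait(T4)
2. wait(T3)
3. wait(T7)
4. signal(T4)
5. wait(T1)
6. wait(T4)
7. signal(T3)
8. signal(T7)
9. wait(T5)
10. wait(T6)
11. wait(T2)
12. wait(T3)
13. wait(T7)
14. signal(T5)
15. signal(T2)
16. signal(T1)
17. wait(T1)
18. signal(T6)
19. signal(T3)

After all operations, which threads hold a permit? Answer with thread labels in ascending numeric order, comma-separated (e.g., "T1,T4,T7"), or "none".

Step 1: wait(T4) -> count=3 queue=[] holders={T4}
Step 2: wait(T3) -> count=2 queue=[] holders={T3,T4}
Step 3: wait(T7) -> count=1 queue=[] holders={T3,T4,T7}
Step 4: signal(T4) -> count=2 queue=[] holders={T3,T7}
Step 5: wait(T1) -> count=1 queue=[] holders={T1,T3,T7}
Step 6: wait(T4) -> count=0 queue=[] holders={T1,T3,T4,T7}
Step 7: signal(T3) -> count=1 queue=[] holders={T1,T4,T7}
Step 8: signal(T7) -> count=2 queue=[] holders={T1,T4}
Step 9: wait(T5) -> count=1 queue=[] holders={T1,T4,T5}
Step 10: wait(T6) -> count=0 queue=[] holders={T1,T4,T5,T6}
Step 11: wait(T2) -> count=0 queue=[T2] holders={T1,T4,T5,T6}
Step 12: wait(T3) -> count=0 queue=[T2,T3] holders={T1,T4,T5,T6}
Step 13: wait(T7) -> count=0 queue=[T2,T3,T7] holders={T1,T4,T5,T6}
Step 14: signal(T5) -> count=0 queue=[T3,T7] holders={T1,T2,T4,T6}
Step 15: signal(T2) -> count=0 queue=[T7] holders={T1,T3,T4,T6}
Step 16: signal(T1) -> count=0 queue=[] holders={T3,T4,T6,T7}
Step 17: wait(T1) -> count=0 queue=[T1] holders={T3,T4,T6,T7}
Step 18: signal(T6) -> count=0 queue=[] holders={T1,T3,T4,T7}
Step 19: signal(T3) -> count=1 queue=[] holders={T1,T4,T7}
Final holders: T1,T4,T7

Answer: T1,T4,T7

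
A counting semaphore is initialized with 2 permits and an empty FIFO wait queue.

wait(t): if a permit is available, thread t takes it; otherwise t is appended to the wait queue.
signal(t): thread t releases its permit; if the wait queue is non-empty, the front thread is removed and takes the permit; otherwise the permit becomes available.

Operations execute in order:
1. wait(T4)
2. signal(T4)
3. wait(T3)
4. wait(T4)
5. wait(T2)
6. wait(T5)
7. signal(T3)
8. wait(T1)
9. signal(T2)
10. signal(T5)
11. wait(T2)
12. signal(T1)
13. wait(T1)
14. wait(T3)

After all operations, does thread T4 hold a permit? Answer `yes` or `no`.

Step 1: wait(T4) -> count=1 queue=[] holders={T4}
Step 2: signal(T4) -> count=2 queue=[] holders={none}
Step 3: wait(T3) -> count=1 queue=[] holders={T3}
Step 4: wait(T4) -> count=0 queue=[] holders={T3,T4}
Step 5: wait(T2) -> count=0 queue=[T2] holders={T3,T4}
Step 6: wait(T5) -> count=0 queue=[T2,T5] holders={T3,T4}
Step 7: signal(T3) -> count=0 queue=[T5] holders={T2,T4}
Step 8: wait(T1) -> count=0 queue=[T5,T1] holders={T2,T4}
Step 9: signal(T2) -> count=0 queue=[T1] holders={T4,T5}
Step 10: signal(T5) -> count=0 queue=[] holders={T1,T4}
Step 11: wait(T2) -> count=0 queue=[T2] holders={T1,T4}
Step 12: signal(T1) -> count=0 queue=[] holders={T2,T4}
Step 13: wait(T1) -> count=0 queue=[T1] holders={T2,T4}
Step 14: wait(T3) -> count=0 queue=[T1,T3] holders={T2,T4}
Final holders: {T2,T4} -> T4 in holders

Answer: yes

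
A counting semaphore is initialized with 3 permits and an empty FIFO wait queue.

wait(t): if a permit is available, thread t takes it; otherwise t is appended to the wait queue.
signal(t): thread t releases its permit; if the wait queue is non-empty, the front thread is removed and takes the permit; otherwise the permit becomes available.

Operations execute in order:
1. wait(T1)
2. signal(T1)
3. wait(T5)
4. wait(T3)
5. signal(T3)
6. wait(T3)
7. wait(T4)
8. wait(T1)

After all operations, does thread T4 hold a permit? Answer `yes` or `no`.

Step 1: wait(T1) -> count=2 queue=[] holders={T1}
Step 2: signal(T1) -> count=3 queue=[] holders={none}
Step 3: wait(T5) -> count=2 queue=[] holders={T5}
Step 4: wait(T3) -> count=1 queue=[] holders={T3,T5}
Step 5: signal(T3) -> count=2 queue=[] holders={T5}
Step 6: wait(T3) -> count=1 queue=[] holders={T3,T5}
Step 7: wait(T4) -> count=0 queue=[] holders={T3,T4,T5}
Step 8: wait(T1) -> count=0 queue=[T1] holders={T3,T4,T5}
Final holders: {T3,T4,T5} -> T4 in holders

Answer: yes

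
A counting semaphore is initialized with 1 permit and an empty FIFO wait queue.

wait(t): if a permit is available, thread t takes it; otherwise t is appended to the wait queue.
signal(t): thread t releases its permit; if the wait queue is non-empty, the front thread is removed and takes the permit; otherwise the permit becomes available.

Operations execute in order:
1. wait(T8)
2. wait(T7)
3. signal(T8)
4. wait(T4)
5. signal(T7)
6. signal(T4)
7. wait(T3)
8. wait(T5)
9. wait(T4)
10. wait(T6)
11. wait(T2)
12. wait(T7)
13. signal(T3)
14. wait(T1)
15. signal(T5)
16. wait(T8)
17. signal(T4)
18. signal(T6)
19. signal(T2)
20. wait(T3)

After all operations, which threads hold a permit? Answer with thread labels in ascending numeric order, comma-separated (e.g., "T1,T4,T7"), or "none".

Answer: T7

Derivation:
Step 1: wait(T8) -> count=0 queue=[] holders={T8}
Step 2: wait(T7) -> count=0 queue=[T7] holders={T8}
Step 3: signal(T8) -> count=0 queue=[] holders={T7}
Step 4: wait(T4) -> count=0 queue=[T4] holders={T7}
Step 5: signal(T7) -> count=0 queue=[] holders={T4}
Step 6: signal(T4) -> count=1 queue=[] holders={none}
Step 7: wait(T3) -> count=0 queue=[] holders={T3}
Step 8: wait(T5) -> count=0 queue=[T5] holders={T3}
Step 9: wait(T4) -> count=0 queue=[T5,T4] holders={T3}
Step 10: wait(T6) -> count=0 queue=[T5,T4,T6] holders={T3}
Step 11: wait(T2) -> count=0 queue=[T5,T4,T6,T2] holders={T3}
Step 12: wait(T7) -> count=0 queue=[T5,T4,T6,T2,T7] holders={T3}
Step 13: signal(T3) -> count=0 queue=[T4,T6,T2,T7] holders={T5}
Step 14: wait(T1) -> count=0 queue=[T4,T6,T2,T7,T1] holders={T5}
Step 15: signal(T5) -> count=0 queue=[T6,T2,T7,T1] holders={T4}
Step 16: wait(T8) -> count=0 queue=[T6,T2,T7,T1,T8] holders={T4}
Step 17: signal(T4) -> count=0 queue=[T2,T7,T1,T8] holders={T6}
Step 18: signal(T6) -> count=0 queue=[T7,T1,T8] holders={T2}
Step 19: signal(T2) -> count=0 queue=[T1,T8] holders={T7}
Step 20: wait(T3) -> count=0 queue=[T1,T8,T3] holders={T7}
Final holders: T7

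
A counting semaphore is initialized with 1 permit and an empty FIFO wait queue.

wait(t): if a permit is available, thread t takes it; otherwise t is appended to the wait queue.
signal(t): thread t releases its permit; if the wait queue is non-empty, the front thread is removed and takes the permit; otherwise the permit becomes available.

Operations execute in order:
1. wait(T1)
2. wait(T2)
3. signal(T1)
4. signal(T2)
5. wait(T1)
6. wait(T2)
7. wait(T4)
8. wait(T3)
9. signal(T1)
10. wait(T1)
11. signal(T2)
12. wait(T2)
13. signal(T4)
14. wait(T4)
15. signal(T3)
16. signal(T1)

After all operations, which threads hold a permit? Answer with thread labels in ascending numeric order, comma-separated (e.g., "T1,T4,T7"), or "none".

Step 1: wait(T1) -> count=0 queue=[] holders={T1}
Step 2: wait(T2) -> count=0 queue=[T2] holders={T1}
Step 3: signal(T1) -> count=0 queue=[] holders={T2}
Step 4: signal(T2) -> count=1 queue=[] holders={none}
Step 5: wait(T1) -> count=0 queue=[] holders={T1}
Step 6: wait(T2) -> count=0 queue=[T2] holders={T1}
Step 7: wait(T4) -> count=0 queue=[T2,T4] holders={T1}
Step 8: wait(T3) -> count=0 queue=[T2,T4,T3] holders={T1}
Step 9: signal(T1) -> count=0 queue=[T4,T3] holders={T2}
Step 10: wait(T1) -> count=0 queue=[T4,T3,T1] holders={T2}
Step 11: signal(T2) -> count=0 queue=[T3,T1] holders={T4}
Step 12: wait(T2) -> count=0 queue=[T3,T1,T2] holders={T4}
Step 13: signal(T4) -> count=0 queue=[T1,T2] holders={T3}
Step 14: wait(T4) -> count=0 queue=[T1,T2,T4] holders={T3}
Step 15: signal(T3) -> count=0 queue=[T2,T4] holders={T1}
Step 16: signal(T1) -> count=0 queue=[T4] holders={T2}
Final holders: T2

Answer: T2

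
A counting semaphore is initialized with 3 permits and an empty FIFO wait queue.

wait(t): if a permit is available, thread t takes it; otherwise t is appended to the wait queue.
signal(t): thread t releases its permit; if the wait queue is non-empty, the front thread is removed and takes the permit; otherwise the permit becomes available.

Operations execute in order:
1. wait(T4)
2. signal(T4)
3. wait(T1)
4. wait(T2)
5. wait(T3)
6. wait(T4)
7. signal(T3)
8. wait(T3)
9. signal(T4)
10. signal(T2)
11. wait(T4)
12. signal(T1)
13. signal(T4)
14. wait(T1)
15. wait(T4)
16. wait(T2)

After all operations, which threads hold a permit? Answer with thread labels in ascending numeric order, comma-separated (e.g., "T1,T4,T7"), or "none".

Answer: T1,T3,T4

Derivation:
Step 1: wait(T4) -> count=2 queue=[] holders={T4}
Step 2: signal(T4) -> count=3 queue=[] holders={none}
Step 3: wait(T1) -> count=2 queue=[] holders={T1}
Step 4: wait(T2) -> count=1 queue=[] holders={T1,T2}
Step 5: wait(T3) -> count=0 queue=[] holders={T1,T2,T3}
Step 6: wait(T4) -> count=0 queue=[T4] holders={T1,T2,T3}
Step 7: signal(T3) -> count=0 queue=[] holders={T1,T2,T4}
Step 8: wait(T3) -> count=0 queue=[T3] holders={T1,T2,T4}
Step 9: signal(T4) -> count=0 queue=[] holders={T1,T2,T3}
Step 10: signal(T2) -> count=1 queue=[] holders={T1,T3}
Step 11: wait(T4) -> count=0 queue=[] holders={T1,T3,T4}
Step 12: signal(T1) -> count=1 queue=[] holders={T3,T4}
Step 13: signal(T4) -> count=2 queue=[] holders={T3}
Step 14: wait(T1) -> count=1 queue=[] holders={T1,T3}
Step 15: wait(T4) -> count=0 queue=[] holders={T1,T3,T4}
Step 16: wait(T2) -> count=0 queue=[T2] holders={T1,T3,T4}
Final holders: T1,T3,T4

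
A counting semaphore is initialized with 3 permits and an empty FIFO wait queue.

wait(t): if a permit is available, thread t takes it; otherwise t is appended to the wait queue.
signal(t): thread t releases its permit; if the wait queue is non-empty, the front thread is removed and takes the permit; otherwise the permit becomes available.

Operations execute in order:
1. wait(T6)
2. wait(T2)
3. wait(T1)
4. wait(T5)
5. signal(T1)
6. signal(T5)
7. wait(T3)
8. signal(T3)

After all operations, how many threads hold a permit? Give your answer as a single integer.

Answer: 2

Derivation:
Step 1: wait(T6) -> count=2 queue=[] holders={T6}
Step 2: wait(T2) -> count=1 queue=[] holders={T2,T6}
Step 3: wait(T1) -> count=0 queue=[] holders={T1,T2,T6}
Step 4: wait(T5) -> count=0 queue=[T5] holders={T1,T2,T6}
Step 5: signal(T1) -> count=0 queue=[] holders={T2,T5,T6}
Step 6: signal(T5) -> count=1 queue=[] holders={T2,T6}
Step 7: wait(T3) -> count=0 queue=[] holders={T2,T3,T6}
Step 8: signal(T3) -> count=1 queue=[] holders={T2,T6}
Final holders: {T2,T6} -> 2 thread(s)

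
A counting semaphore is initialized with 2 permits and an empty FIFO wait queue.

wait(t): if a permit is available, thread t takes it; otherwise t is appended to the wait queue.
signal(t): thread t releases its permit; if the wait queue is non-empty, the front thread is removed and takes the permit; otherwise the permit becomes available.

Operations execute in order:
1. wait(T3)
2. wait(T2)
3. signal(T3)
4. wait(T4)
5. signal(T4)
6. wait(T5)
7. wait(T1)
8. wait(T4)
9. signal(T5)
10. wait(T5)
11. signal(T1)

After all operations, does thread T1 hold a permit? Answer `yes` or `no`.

Step 1: wait(T3) -> count=1 queue=[] holders={T3}
Step 2: wait(T2) -> count=0 queue=[] holders={T2,T3}
Step 3: signal(T3) -> count=1 queue=[] holders={T2}
Step 4: wait(T4) -> count=0 queue=[] holders={T2,T4}
Step 5: signal(T4) -> count=1 queue=[] holders={T2}
Step 6: wait(T5) -> count=0 queue=[] holders={T2,T5}
Step 7: wait(T1) -> count=0 queue=[T1] holders={T2,T5}
Step 8: wait(T4) -> count=0 queue=[T1,T4] holders={T2,T5}
Step 9: signal(T5) -> count=0 queue=[T4] holders={T1,T2}
Step 10: wait(T5) -> count=0 queue=[T4,T5] holders={T1,T2}
Step 11: signal(T1) -> count=0 queue=[T5] holders={T2,T4}
Final holders: {T2,T4} -> T1 not in holders

Answer: no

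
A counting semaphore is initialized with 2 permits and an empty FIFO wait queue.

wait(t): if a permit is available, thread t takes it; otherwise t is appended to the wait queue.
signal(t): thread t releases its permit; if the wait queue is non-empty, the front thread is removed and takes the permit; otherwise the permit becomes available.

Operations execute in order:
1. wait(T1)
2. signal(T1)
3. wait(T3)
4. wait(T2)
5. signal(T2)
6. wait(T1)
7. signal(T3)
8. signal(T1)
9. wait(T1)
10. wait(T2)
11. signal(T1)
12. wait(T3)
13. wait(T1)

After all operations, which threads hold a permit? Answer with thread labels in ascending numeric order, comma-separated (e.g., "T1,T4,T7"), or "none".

Step 1: wait(T1) -> count=1 queue=[] holders={T1}
Step 2: signal(T1) -> count=2 queue=[] holders={none}
Step 3: wait(T3) -> count=1 queue=[] holders={T3}
Step 4: wait(T2) -> count=0 queue=[] holders={T2,T3}
Step 5: signal(T2) -> count=1 queue=[] holders={T3}
Step 6: wait(T1) -> count=0 queue=[] holders={T1,T3}
Step 7: signal(T3) -> count=1 queue=[] holders={T1}
Step 8: signal(T1) -> count=2 queue=[] holders={none}
Step 9: wait(T1) -> count=1 queue=[] holders={T1}
Step 10: wait(T2) -> count=0 queue=[] holders={T1,T2}
Step 11: signal(T1) -> count=1 queue=[] holders={T2}
Step 12: wait(T3) -> count=0 queue=[] holders={T2,T3}
Step 13: wait(T1) -> count=0 queue=[T1] holders={T2,T3}
Final holders: T2,T3

Answer: T2,T3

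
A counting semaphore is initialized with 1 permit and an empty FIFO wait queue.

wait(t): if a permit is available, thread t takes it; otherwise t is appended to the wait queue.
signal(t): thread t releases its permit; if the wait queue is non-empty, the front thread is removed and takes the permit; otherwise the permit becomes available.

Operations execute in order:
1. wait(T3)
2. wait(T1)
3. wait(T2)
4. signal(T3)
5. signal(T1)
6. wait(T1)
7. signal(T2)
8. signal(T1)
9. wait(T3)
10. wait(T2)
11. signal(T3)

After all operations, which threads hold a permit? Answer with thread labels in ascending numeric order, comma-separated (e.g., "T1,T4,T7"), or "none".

Step 1: wait(T3) -> count=0 queue=[] holders={T3}
Step 2: wait(T1) -> count=0 queue=[T1] holders={T3}
Step 3: wait(T2) -> count=0 queue=[T1,T2] holders={T3}
Step 4: signal(T3) -> count=0 queue=[T2] holders={T1}
Step 5: signal(T1) -> count=0 queue=[] holders={T2}
Step 6: wait(T1) -> count=0 queue=[T1] holders={T2}
Step 7: signal(T2) -> count=0 queue=[] holders={T1}
Step 8: signal(T1) -> count=1 queue=[] holders={none}
Step 9: wait(T3) -> count=0 queue=[] holders={T3}
Step 10: wait(T2) -> count=0 queue=[T2] holders={T3}
Step 11: signal(T3) -> count=0 queue=[] holders={T2}
Final holders: T2

Answer: T2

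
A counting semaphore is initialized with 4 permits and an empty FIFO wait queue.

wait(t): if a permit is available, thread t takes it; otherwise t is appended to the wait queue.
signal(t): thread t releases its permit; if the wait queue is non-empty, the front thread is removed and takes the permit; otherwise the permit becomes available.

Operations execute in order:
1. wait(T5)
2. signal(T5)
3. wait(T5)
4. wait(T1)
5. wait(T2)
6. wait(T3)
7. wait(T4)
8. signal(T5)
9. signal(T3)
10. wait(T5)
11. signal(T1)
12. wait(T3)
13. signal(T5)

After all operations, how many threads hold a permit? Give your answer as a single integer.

Step 1: wait(T5) -> count=3 queue=[] holders={T5}
Step 2: signal(T5) -> count=4 queue=[] holders={none}
Step 3: wait(T5) -> count=3 queue=[] holders={T5}
Step 4: wait(T1) -> count=2 queue=[] holders={T1,T5}
Step 5: wait(T2) -> count=1 queue=[] holders={T1,T2,T5}
Step 6: wait(T3) -> count=0 queue=[] holders={T1,T2,T3,T5}
Step 7: wait(T4) -> count=0 queue=[T4] holders={T1,T2,T3,T5}
Step 8: signal(T5) -> count=0 queue=[] holders={T1,T2,T3,T4}
Step 9: signal(T3) -> count=1 queue=[] holders={T1,T2,T4}
Step 10: wait(T5) -> count=0 queue=[] holders={T1,T2,T4,T5}
Step 11: signal(T1) -> count=1 queue=[] holders={T2,T4,T5}
Step 12: wait(T3) -> count=0 queue=[] holders={T2,T3,T4,T5}
Step 13: signal(T5) -> count=1 queue=[] holders={T2,T3,T4}
Final holders: {T2,T3,T4} -> 3 thread(s)

Answer: 3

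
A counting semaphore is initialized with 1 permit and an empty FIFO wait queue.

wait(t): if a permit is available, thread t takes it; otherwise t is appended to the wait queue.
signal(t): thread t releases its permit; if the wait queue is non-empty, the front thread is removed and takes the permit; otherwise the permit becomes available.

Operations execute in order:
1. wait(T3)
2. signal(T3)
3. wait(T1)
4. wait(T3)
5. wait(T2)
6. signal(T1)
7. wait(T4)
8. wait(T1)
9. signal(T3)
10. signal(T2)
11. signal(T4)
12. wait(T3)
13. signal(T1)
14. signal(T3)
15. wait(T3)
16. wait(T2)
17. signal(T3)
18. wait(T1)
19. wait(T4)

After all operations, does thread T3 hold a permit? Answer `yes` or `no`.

Step 1: wait(T3) -> count=0 queue=[] holders={T3}
Step 2: signal(T3) -> count=1 queue=[] holders={none}
Step 3: wait(T1) -> count=0 queue=[] holders={T1}
Step 4: wait(T3) -> count=0 queue=[T3] holders={T1}
Step 5: wait(T2) -> count=0 queue=[T3,T2] holders={T1}
Step 6: signal(T1) -> count=0 queue=[T2] holders={T3}
Step 7: wait(T4) -> count=0 queue=[T2,T4] holders={T3}
Step 8: wait(T1) -> count=0 queue=[T2,T4,T1] holders={T3}
Step 9: signal(T3) -> count=0 queue=[T4,T1] holders={T2}
Step 10: signal(T2) -> count=0 queue=[T1] holders={T4}
Step 11: signal(T4) -> count=0 queue=[] holders={T1}
Step 12: wait(T3) -> count=0 queue=[T3] holders={T1}
Step 13: signal(T1) -> count=0 queue=[] holders={T3}
Step 14: signal(T3) -> count=1 queue=[] holders={none}
Step 15: wait(T3) -> count=0 queue=[] holders={T3}
Step 16: wait(T2) -> count=0 queue=[T2] holders={T3}
Step 17: signal(T3) -> count=0 queue=[] holders={T2}
Step 18: wait(T1) -> count=0 queue=[T1] holders={T2}
Step 19: wait(T4) -> count=0 queue=[T1,T4] holders={T2}
Final holders: {T2} -> T3 not in holders

Answer: no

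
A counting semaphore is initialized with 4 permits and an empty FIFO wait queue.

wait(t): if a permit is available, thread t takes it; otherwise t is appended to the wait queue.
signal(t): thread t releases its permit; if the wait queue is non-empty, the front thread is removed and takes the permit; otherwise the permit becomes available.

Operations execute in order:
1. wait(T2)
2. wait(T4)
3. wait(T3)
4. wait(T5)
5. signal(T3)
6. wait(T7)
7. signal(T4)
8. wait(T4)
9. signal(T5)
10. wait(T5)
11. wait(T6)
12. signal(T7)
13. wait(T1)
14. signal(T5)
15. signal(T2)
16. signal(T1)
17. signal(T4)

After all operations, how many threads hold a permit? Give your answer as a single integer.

Answer: 1

Derivation:
Step 1: wait(T2) -> count=3 queue=[] holders={T2}
Step 2: wait(T4) -> count=2 queue=[] holders={T2,T4}
Step 3: wait(T3) -> count=1 queue=[] holders={T2,T3,T4}
Step 4: wait(T5) -> count=0 queue=[] holders={T2,T3,T4,T5}
Step 5: signal(T3) -> count=1 queue=[] holders={T2,T4,T5}
Step 6: wait(T7) -> count=0 queue=[] holders={T2,T4,T5,T7}
Step 7: signal(T4) -> count=1 queue=[] holders={T2,T5,T7}
Step 8: wait(T4) -> count=0 queue=[] holders={T2,T4,T5,T7}
Step 9: signal(T5) -> count=1 queue=[] holders={T2,T4,T7}
Step 10: wait(T5) -> count=0 queue=[] holders={T2,T4,T5,T7}
Step 11: wait(T6) -> count=0 queue=[T6] holders={T2,T4,T5,T7}
Step 12: signal(T7) -> count=0 queue=[] holders={T2,T4,T5,T6}
Step 13: wait(T1) -> count=0 queue=[T1] holders={T2,T4,T5,T6}
Step 14: signal(T5) -> count=0 queue=[] holders={T1,T2,T4,T6}
Step 15: signal(T2) -> count=1 queue=[] holders={T1,T4,T6}
Step 16: signal(T1) -> count=2 queue=[] holders={T4,T6}
Step 17: signal(T4) -> count=3 queue=[] holders={T6}
Final holders: {T6} -> 1 thread(s)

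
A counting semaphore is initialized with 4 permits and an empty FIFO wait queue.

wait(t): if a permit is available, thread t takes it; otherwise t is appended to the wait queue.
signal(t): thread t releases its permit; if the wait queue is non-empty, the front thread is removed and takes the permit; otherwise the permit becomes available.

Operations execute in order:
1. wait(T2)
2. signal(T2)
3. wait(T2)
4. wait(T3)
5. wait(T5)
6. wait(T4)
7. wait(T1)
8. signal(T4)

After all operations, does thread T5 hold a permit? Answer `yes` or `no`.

Step 1: wait(T2) -> count=3 queue=[] holders={T2}
Step 2: signal(T2) -> count=4 queue=[] holders={none}
Step 3: wait(T2) -> count=3 queue=[] holders={T2}
Step 4: wait(T3) -> count=2 queue=[] holders={T2,T3}
Step 5: wait(T5) -> count=1 queue=[] holders={T2,T3,T5}
Step 6: wait(T4) -> count=0 queue=[] holders={T2,T3,T4,T5}
Step 7: wait(T1) -> count=0 queue=[T1] holders={T2,T3,T4,T5}
Step 8: signal(T4) -> count=0 queue=[] holders={T1,T2,T3,T5}
Final holders: {T1,T2,T3,T5} -> T5 in holders

Answer: yes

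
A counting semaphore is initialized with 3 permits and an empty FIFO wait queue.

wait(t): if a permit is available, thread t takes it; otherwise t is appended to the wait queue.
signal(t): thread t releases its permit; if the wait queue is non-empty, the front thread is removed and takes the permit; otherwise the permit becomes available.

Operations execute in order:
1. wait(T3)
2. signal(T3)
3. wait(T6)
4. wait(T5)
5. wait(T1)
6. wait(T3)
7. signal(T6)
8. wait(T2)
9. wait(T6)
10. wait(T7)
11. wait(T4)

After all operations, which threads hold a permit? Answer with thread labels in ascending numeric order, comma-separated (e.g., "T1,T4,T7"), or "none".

Step 1: wait(T3) -> count=2 queue=[] holders={T3}
Step 2: signal(T3) -> count=3 queue=[] holders={none}
Step 3: wait(T6) -> count=2 queue=[] holders={T6}
Step 4: wait(T5) -> count=1 queue=[] holders={T5,T6}
Step 5: wait(T1) -> count=0 queue=[] holders={T1,T5,T6}
Step 6: wait(T3) -> count=0 queue=[T3] holders={T1,T5,T6}
Step 7: signal(T6) -> count=0 queue=[] holders={T1,T3,T5}
Step 8: wait(T2) -> count=0 queue=[T2] holders={T1,T3,T5}
Step 9: wait(T6) -> count=0 queue=[T2,T6] holders={T1,T3,T5}
Step 10: wait(T7) -> count=0 queue=[T2,T6,T7] holders={T1,T3,T5}
Step 11: wait(T4) -> count=0 queue=[T2,T6,T7,T4] holders={T1,T3,T5}
Final holders: T1,T3,T5

Answer: T1,T3,T5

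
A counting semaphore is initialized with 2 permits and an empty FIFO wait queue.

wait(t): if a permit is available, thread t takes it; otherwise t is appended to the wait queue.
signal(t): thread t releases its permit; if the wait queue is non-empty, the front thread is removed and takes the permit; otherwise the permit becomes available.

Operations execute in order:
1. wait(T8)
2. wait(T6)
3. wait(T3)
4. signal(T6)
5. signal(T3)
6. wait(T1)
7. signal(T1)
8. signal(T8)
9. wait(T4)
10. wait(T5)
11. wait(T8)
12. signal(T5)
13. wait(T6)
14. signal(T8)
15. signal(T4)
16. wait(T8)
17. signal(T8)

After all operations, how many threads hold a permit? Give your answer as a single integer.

Step 1: wait(T8) -> count=1 queue=[] holders={T8}
Step 2: wait(T6) -> count=0 queue=[] holders={T6,T8}
Step 3: wait(T3) -> count=0 queue=[T3] holders={T6,T8}
Step 4: signal(T6) -> count=0 queue=[] holders={T3,T8}
Step 5: signal(T3) -> count=1 queue=[] holders={T8}
Step 6: wait(T1) -> count=0 queue=[] holders={T1,T8}
Step 7: signal(T1) -> count=1 queue=[] holders={T8}
Step 8: signal(T8) -> count=2 queue=[] holders={none}
Step 9: wait(T4) -> count=1 queue=[] holders={T4}
Step 10: wait(T5) -> count=0 queue=[] holders={T4,T5}
Step 11: wait(T8) -> count=0 queue=[T8] holders={T4,T5}
Step 12: signal(T5) -> count=0 queue=[] holders={T4,T8}
Step 13: wait(T6) -> count=0 queue=[T6] holders={T4,T8}
Step 14: signal(T8) -> count=0 queue=[] holders={T4,T6}
Step 15: signal(T4) -> count=1 queue=[] holders={T6}
Step 16: wait(T8) -> count=0 queue=[] holders={T6,T8}
Step 17: signal(T8) -> count=1 queue=[] holders={T6}
Final holders: {T6} -> 1 thread(s)

Answer: 1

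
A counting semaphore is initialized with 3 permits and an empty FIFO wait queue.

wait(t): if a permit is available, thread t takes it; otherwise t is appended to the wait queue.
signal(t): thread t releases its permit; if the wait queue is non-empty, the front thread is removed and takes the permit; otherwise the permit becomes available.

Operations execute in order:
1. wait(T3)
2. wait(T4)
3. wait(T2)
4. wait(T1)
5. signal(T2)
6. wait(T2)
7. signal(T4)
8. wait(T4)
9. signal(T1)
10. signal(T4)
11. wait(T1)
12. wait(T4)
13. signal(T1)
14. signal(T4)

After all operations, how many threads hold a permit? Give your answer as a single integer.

Step 1: wait(T3) -> count=2 queue=[] holders={T3}
Step 2: wait(T4) -> count=1 queue=[] holders={T3,T4}
Step 3: wait(T2) -> count=0 queue=[] holders={T2,T3,T4}
Step 4: wait(T1) -> count=0 queue=[T1] holders={T2,T3,T4}
Step 5: signal(T2) -> count=0 queue=[] holders={T1,T3,T4}
Step 6: wait(T2) -> count=0 queue=[T2] holders={T1,T3,T4}
Step 7: signal(T4) -> count=0 queue=[] holders={T1,T2,T3}
Step 8: wait(T4) -> count=0 queue=[T4] holders={T1,T2,T3}
Step 9: signal(T1) -> count=0 queue=[] holders={T2,T3,T4}
Step 10: signal(T4) -> count=1 queue=[] holders={T2,T3}
Step 11: wait(T1) -> count=0 queue=[] holders={T1,T2,T3}
Step 12: wait(T4) -> count=0 queue=[T4] holders={T1,T2,T3}
Step 13: signal(T1) -> count=0 queue=[] holders={T2,T3,T4}
Step 14: signal(T4) -> count=1 queue=[] holders={T2,T3}
Final holders: {T2,T3} -> 2 thread(s)

Answer: 2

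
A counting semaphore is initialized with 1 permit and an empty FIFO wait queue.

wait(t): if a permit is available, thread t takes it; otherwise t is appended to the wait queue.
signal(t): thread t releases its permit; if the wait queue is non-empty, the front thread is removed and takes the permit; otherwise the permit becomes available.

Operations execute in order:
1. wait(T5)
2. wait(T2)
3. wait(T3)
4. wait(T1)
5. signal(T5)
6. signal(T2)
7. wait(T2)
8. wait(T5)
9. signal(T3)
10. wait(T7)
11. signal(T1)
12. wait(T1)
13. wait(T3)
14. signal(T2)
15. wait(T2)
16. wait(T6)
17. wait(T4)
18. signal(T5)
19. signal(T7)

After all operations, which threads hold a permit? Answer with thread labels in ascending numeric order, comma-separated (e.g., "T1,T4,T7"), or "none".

Answer: T1

Derivation:
Step 1: wait(T5) -> count=0 queue=[] holders={T5}
Step 2: wait(T2) -> count=0 queue=[T2] holders={T5}
Step 3: wait(T3) -> count=0 queue=[T2,T3] holders={T5}
Step 4: wait(T1) -> count=0 queue=[T2,T3,T1] holders={T5}
Step 5: signal(T5) -> count=0 queue=[T3,T1] holders={T2}
Step 6: signal(T2) -> count=0 queue=[T1] holders={T3}
Step 7: wait(T2) -> count=0 queue=[T1,T2] holders={T3}
Step 8: wait(T5) -> count=0 queue=[T1,T2,T5] holders={T3}
Step 9: signal(T3) -> count=0 queue=[T2,T5] holders={T1}
Step 10: wait(T7) -> count=0 queue=[T2,T5,T7] holders={T1}
Step 11: signal(T1) -> count=0 queue=[T5,T7] holders={T2}
Step 12: wait(T1) -> count=0 queue=[T5,T7,T1] holders={T2}
Step 13: wait(T3) -> count=0 queue=[T5,T7,T1,T3] holders={T2}
Step 14: signal(T2) -> count=0 queue=[T7,T1,T3] holders={T5}
Step 15: wait(T2) -> count=0 queue=[T7,T1,T3,T2] holders={T5}
Step 16: wait(T6) -> count=0 queue=[T7,T1,T3,T2,T6] holders={T5}
Step 17: wait(T4) -> count=0 queue=[T7,T1,T3,T2,T6,T4] holders={T5}
Step 18: signal(T5) -> count=0 queue=[T1,T3,T2,T6,T4] holders={T7}
Step 19: signal(T7) -> count=0 queue=[T3,T2,T6,T4] holders={T1}
Final holders: T1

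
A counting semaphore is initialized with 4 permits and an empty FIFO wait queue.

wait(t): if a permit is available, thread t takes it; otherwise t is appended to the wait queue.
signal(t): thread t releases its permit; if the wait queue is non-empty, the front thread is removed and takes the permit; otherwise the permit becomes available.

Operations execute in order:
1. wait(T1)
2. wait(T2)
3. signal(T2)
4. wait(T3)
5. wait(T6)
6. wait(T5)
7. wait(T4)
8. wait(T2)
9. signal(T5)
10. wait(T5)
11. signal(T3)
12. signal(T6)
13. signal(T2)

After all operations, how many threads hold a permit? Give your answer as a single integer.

Answer: 3

Derivation:
Step 1: wait(T1) -> count=3 queue=[] holders={T1}
Step 2: wait(T2) -> count=2 queue=[] holders={T1,T2}
Step 3: signal(T2) -> count=3 queue=[] holders={T1}
Step 4: wait(T3) -> count=2 queue=[] holders={T1,T3}
Step 5: wait(T6) -> count=1 queue=[] holders={T1,T3,T6}
Step 6: wait(T5) -> count=0 queue=[] holders={T1,T3,T5,T6}
Step 7: wait(T4) -> count=0 queue=[T4] holders={T1,T3,T5,T6}
Step 8: wait(T2) -> count=0 queue=[T4,T2] holders={T1,T3,T5,T6}
Step 9: signal(T5) -> count=0 queue=[T2] holders={T1,T3,T4,T6}
Step 10: wait(T5) -> count=0 queue=[T2,T5] holders={T1,T3,T4,T6}
Step 11: signal(T3) -> count=0 queue=[T5] holders={T1,T2,T4,T6}
Step 12: signal(T6) -> count=0 queue=[] holders={T1,T2,T4,T5}
Step 13: signal(T2) -> count=1 queue=[] holders={T1,T4,T5}
Final holders: {T1,T4,T5} -> 3 thread(s)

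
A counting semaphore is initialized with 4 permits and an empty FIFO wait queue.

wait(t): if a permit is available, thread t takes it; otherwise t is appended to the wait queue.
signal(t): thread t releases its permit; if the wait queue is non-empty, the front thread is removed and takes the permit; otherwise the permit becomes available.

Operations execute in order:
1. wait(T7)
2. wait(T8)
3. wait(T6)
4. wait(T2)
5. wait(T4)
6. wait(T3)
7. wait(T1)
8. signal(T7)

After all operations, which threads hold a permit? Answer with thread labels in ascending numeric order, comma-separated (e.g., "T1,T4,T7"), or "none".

Step 1: wait(T7) -> count=3 queue=[] holders={T7}
Step 2: wait(T8) -> count=2 queue=[] holders={T7,T8}
Step 3: wait(T6) -> count=1 queue=[] holders={T6,T7,T8}
Step 4: wait(T2) -> count=0 queue=[] holders={T2,T6,T7,T8}
Step 5: wait(T4) -> count=0 queue=[T4] holders={T2,T6,T7,T8}
Step 6: wait(T3) -> count=0 queue=[T4,T3] holders={T2,T6,T7,T8}
Step 7: wait(T1) -> count=0 queue=[T4,T3,T1] holders={T2,T6,T7,T8}
Step 8: signal(T7) -> count=0 queue=[T3,T1] holders={T2,T4,T6,T8}
Final holders: T2,T4,T6,T8

Answer: T2,T4,T6,T8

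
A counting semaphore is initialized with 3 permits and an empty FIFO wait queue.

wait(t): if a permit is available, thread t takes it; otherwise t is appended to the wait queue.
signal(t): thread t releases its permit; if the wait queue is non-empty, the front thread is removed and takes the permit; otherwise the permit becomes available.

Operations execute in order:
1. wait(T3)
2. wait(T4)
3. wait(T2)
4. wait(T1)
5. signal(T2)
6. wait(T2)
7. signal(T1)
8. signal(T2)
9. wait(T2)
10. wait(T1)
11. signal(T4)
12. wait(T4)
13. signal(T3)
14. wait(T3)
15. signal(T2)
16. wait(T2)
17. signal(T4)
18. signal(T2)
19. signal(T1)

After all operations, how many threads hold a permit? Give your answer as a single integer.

Step 1: wait(T3) -> count=2 queue=[] holders={T3}
Step 2: wait(T4) -> count=1 queue=[] holders={T3,T4}
Step 3: wait(T2) -> count=0 queue=[] holders={T2,T3,T4}
Step 4: wait(T1) -> count=0 queue=[T1] holders={T2,T3,T4}
Step 5: signal(T2) -> count=0 queue=[] holders={T1,T3,T4}
Step 6: wait(T2) -> count=0 queue=[T2] holders={T1,T3,T4}
Step 7: signal(T1) -> count=0 queue=[] holders={T2,T3,T4}
Step 8: signal(T2) -> count=1 queue=[] holders={T3,T4}
Step 9: wait(T2) -> count=0 queue=[] holders={T2,T3,T4}
Step 10: wait(T1) -> count=0 queue=[T1] holders={T2,T3,T4}
Step 11: signal(T4) -> count=0 queue=[] holders={T1,T2,T3}
Step 12: wait(T4) -> count=0 queue=[T4] holders={T1,T2,T3}
Step 13: signal(T3) -> count=0 queue=[] holders={T1,T2,T4}
Step 14: wait(T3) -> count=0 queue=[T3] holders={T1,T2,T4}
Step 15: signal(T2) -> count=0 queue=[] holders={T1,T3,T4}
Step 16: wait(T2) -> count=0 queue=[T2] holders={T1,T3,T4}
Step 17: signal(T4) -> count=0 queue=[] holders={T1,T2,T3}
Step 18: signal(T2) -> count=1 queue=[] holders={T1,T3}
Step 19: signal(T1) -> count=2 queue=[] holders={T3}
Final holders: {T3} -> 1 thread(s)

Answer: 1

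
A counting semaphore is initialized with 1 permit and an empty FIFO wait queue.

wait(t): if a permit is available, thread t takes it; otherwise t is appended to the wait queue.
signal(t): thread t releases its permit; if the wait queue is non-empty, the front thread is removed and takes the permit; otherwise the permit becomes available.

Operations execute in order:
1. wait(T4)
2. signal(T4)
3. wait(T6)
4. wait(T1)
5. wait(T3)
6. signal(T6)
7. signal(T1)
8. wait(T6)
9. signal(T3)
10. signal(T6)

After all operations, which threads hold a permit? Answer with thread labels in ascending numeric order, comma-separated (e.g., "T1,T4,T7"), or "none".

Answer: none

Derivation:
Step 1: wait(T4) -> count=0 queue=[] holders={T4}
Step 2: signal(T4) -> count=1 queue=[] holders={none}
Step 3: wait(T6) -> count=0 queue=[] holders={T6}
Step 4: wait(T1) -> count=0 queue=[T1] holders={T6}
Step 5: wait(T3) -> count=0 queue=[T1,T3] holders={T6}
Step 6: signal(T6) -> count=0 queue=[T3] holders={T1}
Step 7: signal(T1) -> count=0 queue=[] holders={T3}
Step 8: wait(T6) -> count=0 queue=[T6] holders={T3}
Step 9: signal(T3) -> count=0 queue=[] holders={T6}
Step 10: signal(T6) -> count=1 queue=[] holders={none}
Final holders: none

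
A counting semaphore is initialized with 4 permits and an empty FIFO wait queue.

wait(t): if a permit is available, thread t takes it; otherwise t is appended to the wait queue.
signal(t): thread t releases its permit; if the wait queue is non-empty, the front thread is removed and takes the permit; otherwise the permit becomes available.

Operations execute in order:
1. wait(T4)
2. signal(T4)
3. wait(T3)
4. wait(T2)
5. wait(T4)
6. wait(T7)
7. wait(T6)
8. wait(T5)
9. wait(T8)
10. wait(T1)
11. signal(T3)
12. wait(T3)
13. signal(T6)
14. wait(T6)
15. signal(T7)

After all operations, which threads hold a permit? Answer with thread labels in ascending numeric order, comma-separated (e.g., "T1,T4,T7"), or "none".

Answer: T2,T4,T5,T8

Derivation:
Step 1: wait(T4) -> count=3 queue=[] holders={T4}
Step 2: signal(T4) -> count=4 queue=[] holders={none}
Step 3: wait(T3) -> count=3 queue=[] holders={T3}
Step 4: wait(T2) -> count=2 queue=[] holders={T2,T3}
Step 5: wait(T4) -> count=1 queue=[] holders={T2,T3,T4}
Step 6: wait(T7) -> count=0 queue=[] holders={T2,T3,T4,T7}
Step 7: wait(T6) -> count=0 queue=[T6] holders={T2,T3,T4,T7}
Step 8: wait(T5) -> count=0 queue=[T6,T5] holders={T2,T3,T4,T7}
Step 9: wait(T8) -> count=0 queue=[T6,T5,T8] holders={T2,T3,T4,T7}
Step 10: wait(T1) -> count=0 queue=[T6,T5,T8,T1] holders={T2,T3,T4,T7}
Step 11: signal(T3) -> count=0 queue=[T5,T8,T1] holders={T2,T4,T6,T7}
Step 12: wait(T3) -> count=0 queue=[T5,T8,T1,T3] holders={T2,T4,T6,T7}
Step 13: signal(T6) -> count=0 queue=[T8,T1,T3] holders={T2,T4,T5,T7}
Step 14: wait(T6) -> count=0 queue=[T8,T1,T3,T6] holders={T2,T4,T5,T7}
Step 15: signal(T7) -> count=0 queue=[T1,T3,T6] holders={T2,T4,T5,T8}
Final holders: T2,T4,T5,T8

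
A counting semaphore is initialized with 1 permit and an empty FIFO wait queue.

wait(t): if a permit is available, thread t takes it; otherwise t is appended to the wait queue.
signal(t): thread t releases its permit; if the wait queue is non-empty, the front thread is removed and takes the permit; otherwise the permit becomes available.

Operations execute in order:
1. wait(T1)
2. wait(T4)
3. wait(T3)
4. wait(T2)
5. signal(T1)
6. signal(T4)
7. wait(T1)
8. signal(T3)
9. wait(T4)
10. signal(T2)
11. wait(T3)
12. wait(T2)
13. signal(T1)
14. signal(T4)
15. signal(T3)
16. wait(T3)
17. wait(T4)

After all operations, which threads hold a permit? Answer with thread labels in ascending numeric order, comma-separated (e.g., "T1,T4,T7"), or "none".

Answer: T2

Derivation:
Step 1: wait(T1) -> count=0 queue=[] holders={T1}
Step 2: wait(T4) -> count=0 queue=[T4] holders={T1}
Step 3: wait(T3) -> count=0 queue=[T4,T3] holders={T1}
Step 4: wait(T2) -> count=0 queue=[T4,T3,T2] holders={T1}
Step 5: signal(T1) -> count=0 queue=[T3,T2] holders={T4}
Step 6: signal(T4) -> count=0 queue=[T2] holders={T3}
Step 7: wait(T1) -> count=0 queue=[T2,T1] holders={T3}
Step 8: signal(T3) -> count=0 queue=[T1] holders={T2}
Step 9: wait(T4) -> count=0 queue=[T1,T4] holders={T2}
Step 10: signal(T2) -> count=0 queue=[T4] holders={T1}
Step 11: wait(T3) -> count=0 queue=[T4,T3] holders={T1}
Step 12: wait(T2) -> count=0 queue=[T4,T3,T2] holders={T1}
Step 13: signal(T1) -> count=0 queue=[T3,T2] holders={T4}
Step 14: signal(T4) -> count=0 queue=[T2] holders={T3}
Step 15: signal(T3) -> count=0 queue=[] holders={T2}
Step 16: wait(T3) -> count=0 queue=[T3] holders={T2}
Step 17: wait(T4) -> count=0 queue=[T3,T4] holders={T2}
Final holders: T2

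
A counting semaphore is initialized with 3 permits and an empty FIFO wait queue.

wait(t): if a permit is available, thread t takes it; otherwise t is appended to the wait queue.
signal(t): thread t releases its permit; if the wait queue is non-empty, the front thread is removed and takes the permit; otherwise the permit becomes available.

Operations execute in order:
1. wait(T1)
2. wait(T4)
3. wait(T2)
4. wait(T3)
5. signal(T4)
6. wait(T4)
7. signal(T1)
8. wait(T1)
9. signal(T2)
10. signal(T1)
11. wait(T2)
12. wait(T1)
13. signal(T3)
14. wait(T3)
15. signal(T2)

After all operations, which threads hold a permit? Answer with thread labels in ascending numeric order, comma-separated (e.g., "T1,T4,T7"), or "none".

Step 1: wait(T1) -> count=2 queue=[] holders={T1}
Step 2: wait(T4) -> count=1 queue=[] holders={T1,T4}
Step 3: wait(T2) -> count=0 queue=[] holders={T1,T2,T4}
Step 4: wait(T3) -> count=0 queue=[T3] holders={T1,T2,T4}
Step 5: signal(T4) -> count=0 queue=[] holders={T1,T2,T3}
Step 6: wait(T4) -> count=0 queue=[T4] holders={T1,T2,T3}
Step 7: signal(T1) -> count=0 queue=[] holders={T2,T3,T4}
Step 8: wait(T1) -> count=0 queue=[T1] holders={T2,T3,T4}
Step 9: signal(T2) -> count=0 queue=[] holders={T1,T3,T4}
Step 10: signal(T1) -> count=1 queue=[] holders={T3,T4}
Step 11: wait(T2) -> count=0 queue=[] holders={T2,T3,T4}
Step 12: wait(T1) -> count=0 queue=[T1] holders={T2,T3,T4}
Step 13: signal(T3) -> count=0 queue=[] holders={T1,T2,T4}
Step 14: wait(T3) -> count=0 queue=[T3] holders={T1,T2,T4}
Step 15: signal(T2) -> count=0 queue=[] holders={T1,T3,T4}
Final holders: T1,T3,T4

Answer: T1,T3,T4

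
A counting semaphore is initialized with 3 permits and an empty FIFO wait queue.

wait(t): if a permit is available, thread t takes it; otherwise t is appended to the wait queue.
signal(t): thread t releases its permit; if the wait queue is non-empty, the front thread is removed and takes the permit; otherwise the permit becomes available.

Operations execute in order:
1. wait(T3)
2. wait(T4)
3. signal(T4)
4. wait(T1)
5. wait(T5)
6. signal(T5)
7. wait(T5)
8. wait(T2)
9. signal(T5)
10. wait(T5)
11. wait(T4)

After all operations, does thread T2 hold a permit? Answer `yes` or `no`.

Step 1: wait(T3) -> count=2 queue=[] holders={T3}
Step 2: wait(T4) -> count=1 queue=[] holders={T3,T4}
Step 3: signal(T4) -> count=2 queue=[] holders={T3}
Step 4: wait(T1) -> count=1 queue=[] holders={T1,T3}
Step 5: wait(T5) -> count=0 queue=[] holders={T1,T3,T5}
Step 6: signal(T5) -> count=1 queue=[] holders={T1,T3}
Step 7: wait(T5) -> count=0 queue=[] holders={T1,T3,T5}
Step 8: wait(T2) -> count=0 queue=[T2] holders={T1,T3,T5}
Step 9: signal(T5) -> count=0 queue=[] holders={T1,T2,T3}
Step 10: wait(T5) -> count=0 queue=[T5] holders={T1,T2,T3}
Step 11: wait(T4) -> count=0 queue=[T5,T4] holders={T1,T2,T3}
Final holders: {T1,T2,T3} -> T2 in holders

Answer: yes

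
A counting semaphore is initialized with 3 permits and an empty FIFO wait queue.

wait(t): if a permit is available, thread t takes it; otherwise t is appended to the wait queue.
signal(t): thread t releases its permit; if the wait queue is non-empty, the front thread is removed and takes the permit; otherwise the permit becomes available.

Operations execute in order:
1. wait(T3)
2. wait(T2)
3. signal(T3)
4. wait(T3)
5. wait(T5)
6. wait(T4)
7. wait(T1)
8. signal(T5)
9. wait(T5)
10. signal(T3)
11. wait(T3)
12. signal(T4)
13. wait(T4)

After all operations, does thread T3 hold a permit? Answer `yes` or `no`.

Answer: no

Derivation:
Step 1: wait(T3) -> count=2 queue=[] holders={T3}
Step 2: wait(T2) -> count=1 queue=[] holders={T2,T3}
Step 3: signal(T3) -> count=2 queue=[] holders={T2}
Step 4: wait(T3) -> count=1 queue=[] holders={T2,T3}
Step 5: wait(T5) -> count=0 queue=[] holders={T2,T3,T5}
Step 6: wait(T4) -> count=0 queue=[T4] holders={T2,T3,T5}
Step 7: wait(T1) -> count=0 queue=[T4,T1] holders={T2,T3,T5}
Step 8: signal(T5) -> count=0 queue=[T1] holders={T2,T3,T4}
Step 9: wait(T5) -> count=0 queue=[T1,T5] holders={T2,T3,T4}
Step 10: signal(T3) -> count=0 queue=[T5] holders={T1,T2,T4}
Step 11: wait(T3) -> count=0 queue=[T5,T3] holders={T1,T2,T4}
Step 12: signal(T4) -> count=0 queue=[T3] holders={T1,T2,T5}
Step 13: wait(T4) -> count=0 queue=[T3,T4] holders={T1,T2,T5}
Final holders: {T1,T2,T5} -> T3 not in holders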